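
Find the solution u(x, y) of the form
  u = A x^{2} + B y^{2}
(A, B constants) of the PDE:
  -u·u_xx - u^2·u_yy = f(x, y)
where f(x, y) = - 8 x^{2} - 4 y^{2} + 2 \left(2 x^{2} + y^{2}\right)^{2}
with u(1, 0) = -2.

Substitute the ansatz u = A x^{2} + B y^{2} into the left-hand side.
Derivatives of the ansatz:
  u_xx = 2 A
  u_yy = 2 B
Term by term:
  -u·u_xx = - 2 A^{2} x^{2} - 2 A B y^{2}
  -u^2·u_yy = - 2 A^{2} B x^{4} - 4 A B^{2} x^{2} y^{2} - 2 B^{3} y^{4}
So the left-hand side equals
  - 2 A^{2} B x^{4} - 2 A^{2} x^{2} - 4 A B^{2} x^{2} y^{2} - 2 A B y^{2} - 2 B^{3} y^{4}
This must equal f(x, y) identically; expanded, f = 8 x^{4} + 8 x^{2} y^{2} - 8 x^{2} + 2 y^{4} - 4 y^{2}.
Matching coefficients of the independent functions:
  [x^{2}]:  - 2 A^{2} = -8
  [x^{4}]:  - 2 A^{2} B = 8
  [y^{2}]:  - 2 A B = -4
  [y^{4}]:  - 2 B^{3} = 2
  [x^{2} y^{2}]:  - 4 A B^{2} = 8
Solving: A = -2, B = -1.
Check against the point condition:
  u(1, 0) = -2  ⟹  A = -2  ✓
Hence u(x, y) = - 2 x^{2} - y^{2}.

Answer: u(x, y) = - 2 x^{2} - y^{2}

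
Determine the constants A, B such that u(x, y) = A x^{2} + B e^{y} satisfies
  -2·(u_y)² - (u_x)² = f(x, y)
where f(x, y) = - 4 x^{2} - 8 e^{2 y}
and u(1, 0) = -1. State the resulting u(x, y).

Substitute the ansatz u = A x^{2} + B e^{y} into the left-hand side.
Derivatives of the ansatz:
  u_y = B e^{y}
  u_x = 2 A x
Term by term:
  -2·(u_y)² = - 2 B^{2} e^{2 y}
  -(u_x)² = - 4 A^{2} x^{2}
So the left-hand side equals
  - 4 A^{2} x^{2} - 2 B^{2} e^{2 y}
This must equal f(x, y) = - 4 x^{2} - 8 e^{2 y} identically.
Matching coefficients of the independent functions:
  [x^{2}]:  - 4 A^{2} = -4
  [e^{2 y}]:  - 2 B^{2} = -8
These equations allow (A, B) = (-1, -2) or (-1, 2) or (1, -2) or (1, 2).
Impose the point condition(s):
  u(1, 0) = -1  ⟹  A + B = -1
Only A = 1, B = -2 satisfies everything.
Hence u(x, y) = x^{2} - 2 e^{y}.

Answer: u(x, y) = x^{2} - 2 e^{y}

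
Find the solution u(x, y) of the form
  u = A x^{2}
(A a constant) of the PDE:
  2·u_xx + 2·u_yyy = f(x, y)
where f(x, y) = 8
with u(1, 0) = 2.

Substitute the ansatz u = A x^{2} into the left-hand side.
Derivatives of the ansatz:
  u_xx = 2 A
  u_yyy = 0
Term by term:
  2·u_xx = 4 A
  2·u_yyy = 0
So the left-hand side equals
  4 A
This must equal f(x, y) = 8 identically.
Matching coefficients of the independent functions:
  [constant term]:  4 A = 8
Solving: A = 2.
Check against the point condition:
  u(1, 0) = 2  ⟹  A = 2  ✓
Hence u(x, y) = 2 x^{2}.

Answer: u(x, y) = 2 x^{2}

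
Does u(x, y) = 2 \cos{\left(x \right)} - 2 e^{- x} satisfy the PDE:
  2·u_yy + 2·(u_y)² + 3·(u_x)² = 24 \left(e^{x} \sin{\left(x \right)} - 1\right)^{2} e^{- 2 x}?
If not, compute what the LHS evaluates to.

Evaluate each term of the left-hand side for u = 2 \cos{\left(x \right)} - 2 e^{- x}.
Derivatives:
  u_yy = 0
  u_y = 0
  u_x = - 2 \sin{\left(x \right)} + 2 e^{- x}
Terms:
  2·u_yy = 0
  2·(u_y)² = 0
  3·(u_x)² = 12 \left(e^{x} \sin{\left(x \right)} - 1\right)^{2} e^{- 2 x}
Sum: LHS = 12 \left(e^{x} \sin{\left(x \right)} - 1\right)^{2} e^{- 2 x}
Given right-hand side: 24 \left(e^{x} \sin{\left(x \right)} - 1\right)^{2} e^{- 2 x}. Difference LHS − RHS = - 12 \left(e^{x} \sin{\left(x \right)} - 1\right)^{2} e^{- 2 x} ≠ 0, so u is not a solution.

Answer: No, the LHS evaluates to 12 \left(e^{x} \sin{\left(x \right)} - 1\right)^{2} e^{- 2 x}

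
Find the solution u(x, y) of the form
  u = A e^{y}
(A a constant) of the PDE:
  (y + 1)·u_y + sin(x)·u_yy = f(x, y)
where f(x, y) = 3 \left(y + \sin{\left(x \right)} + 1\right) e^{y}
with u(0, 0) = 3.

Substitute the ansatz u = A e^{y} into the left-hand side.
Derivatives of the ansatz:
  u_y = A e^{y}
  u_yy = A e^{y}
Term by term:
  (y + 1)·u_y = A y e^{y} + A e^{y}
  sin(x)·u_yy = A e^{y} \sin{\left(x \right)}
So the left-hand side equals
  A y e^{y} + A e^{y} \sin{\left(x \right)} + A e^{y}
This must equal f(x, y) identically; expanded, f = 3 y e^{y} + 3 e^{y} \sin{\left(x \right)} + 3 e^{y}.
Matching coefficients of the independent functions:
  [y e^{y}, e^{y} \sin{\left(x \right)}, e^{y}]:  A = 3
Solving: A = 3.
Check against the point condition:
  u(0, 0) = 3  ⟹  A = 3  ✓
Hence u(x, y) = 3 e^{y}.

Answer: u(x, y) = 3 e^{y}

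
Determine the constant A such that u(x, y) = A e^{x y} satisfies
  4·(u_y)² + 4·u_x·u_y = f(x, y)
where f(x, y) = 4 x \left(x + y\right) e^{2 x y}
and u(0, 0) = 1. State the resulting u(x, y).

Substitute the ansatz u = A e^{x y} into the left-hand side.
Derivatives of the ansatz:
  u_y = A x e^{x y}
  u_x = A y e^{x y}
Term by term:
  4·(u_y)² = 4 A^{2} x^{2} e^{2 x y}
  4·u_x·u_y = 4 A^{2} x y e^{2 x y}
So the left-hand side equals
  4 A^{2} x^{2} e^{2 x y} + 4 A^{2} x y e^{2 x y}
This must equal f(x, y) identically; expanded, f = 4 x^{2} e^{2 x y} + 4 x y e^{2 x y}.
Matching coefficients of the independent functions:
  [x^{2} e^{2 x y}, x y e^{2 x y}]:  4 A^{2} = 4
These equations allow (A) = (-1) or (1).
Impose the point condition(s):
  u(0, 0) = 1  ⟹  A = 1
Only A = 1 satisfies everything.
Hence u(x, y) = e^{x y}.

Answer: u(x, y) = e^{x y}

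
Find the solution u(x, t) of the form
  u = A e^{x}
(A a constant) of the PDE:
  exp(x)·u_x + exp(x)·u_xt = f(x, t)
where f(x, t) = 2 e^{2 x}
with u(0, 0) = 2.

Answer: u(x, t) = 2 e^{x}

Derivation:
Substitute the ansatz u = A e^{x} into the left-hand side.
Derivatives of the ansatz:
  u_x = A e^{x}
  u_xt = 0
Term by term:
  exp(x)·u_x = A e^{2 x}
  exp(x)·u_xt = 0
So the left-hand side equals
  A e^{2 x}
This must equal f(x, t) = 2 e^{2 x} identically.
Matching coefficients of the independent functions:
  [e^{2 x}]:  A = 2
Solving: A = 2.
Check against the point condition:
  u(0, 0) = 2  ⟹  A = 2  ✓
Hence u(x, t) = 2 e^{x}.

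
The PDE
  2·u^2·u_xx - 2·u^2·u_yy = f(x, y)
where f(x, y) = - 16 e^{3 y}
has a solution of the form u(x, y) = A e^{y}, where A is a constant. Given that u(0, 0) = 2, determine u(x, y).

Substitute the ansatz u = A e^{y} into the left-hand side.
Derivatives of the ansatz:
  u_xx = 0
  u_yy = A e^{y}
Term by term:
  2·u^2·u_xx = 0
  -2·u^2·u_yy = - 2 A^{3} e^{3 y}
So the left-hand side equals
  - 2 A^{3} e^{3 y}
This must equal f(x, y) = - 16 e^{3 y} identically.
Matching coefficients of the independent functions:
  [e^{3 y}]:  - 2 A^{3} = -16
Solving: A = 2.
Check against the point condition:
  u(0, 0) = 2  ⟹  A = 2  ✓
Hence u(x, y) = 2 e^{y}.

Answer: u(x, y) = 2 e^{y}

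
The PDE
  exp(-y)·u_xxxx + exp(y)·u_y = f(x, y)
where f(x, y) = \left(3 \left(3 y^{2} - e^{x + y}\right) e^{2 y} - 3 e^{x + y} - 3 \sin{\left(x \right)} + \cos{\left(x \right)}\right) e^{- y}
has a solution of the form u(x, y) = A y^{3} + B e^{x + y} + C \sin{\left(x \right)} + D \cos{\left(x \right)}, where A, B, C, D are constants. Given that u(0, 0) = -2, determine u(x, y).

Substitute the ansatz u = A y^{3} + B e^{x + y} + C \sin{\left(x \right)} + D \cos{\left(x \right)} into the left-hand side.
Derivatives of the ansatz:
  u_xxxx = B e^{x} e^{y} + C \sin{\left(x \right)} + D \cos{\left(x \right)}
  u_y = 3 A y^{2} + B e^{x} e^{y}
Term by term:
  exp(-y)·u_xxxx = B e^{x} + C e^{- y} \sin{\left(x \right)} + D e^{- y} \cos{\left(x \right)}
  exp(y)·u_y = 3 A y^{2} e^{y} + B e^{x} e^{2 y}
So the left-hand side equals
  3 A y^{2} e^{y} + B e^{x} e^{2 y} + B e^{x} + C e^{- y} \sin{\left(x \right)} + D e^{- y} \cos{\left(x \right)}
This must equal f(x, y) identically; expanded, f = 9 y^{2} e^{y} - 3 e^{x} e^{2 y} - 3 e^{x} - 3 e^{- y} \sin{\left(x \right)} + e^{- y} \cos{\left(x \right)}.
Matching coefficients of the independent functions:
  [y^{2} e^{y}]:  3 A = 9
  [e^{x} e^{2 y}, e^{x}]:  B = -3
  [e^{- y} \sin{\left(x \right)}]:  C = -3
  [e^{- y} \cos{\left(x \right)}]:  D = 1
Solving: A = 3, B = -3, C = -3, D = 1.
Check against the point condition:
  u(0, 0) = -2  ⟹  B + D = -2  ✓
Hence u(x, y) = 3 y^{3} - 3 e^{x + y} - 3 \sin{\left(x \right)} + \cos{\left(x \right)}.

Answer: u(x, y) = 3 y^{3} - 3 e^{x + y} - 3 \sin{\left(x \right)} + \cos{\left(x \right)}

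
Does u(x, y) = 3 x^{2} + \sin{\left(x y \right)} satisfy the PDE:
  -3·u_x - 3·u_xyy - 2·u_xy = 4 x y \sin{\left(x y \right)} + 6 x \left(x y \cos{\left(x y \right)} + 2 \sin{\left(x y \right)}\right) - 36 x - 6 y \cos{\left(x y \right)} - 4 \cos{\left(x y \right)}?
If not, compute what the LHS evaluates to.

Evaluate each term of the left-hand side for u = 3 x^{2} + \sin{\left(x y \right)}.
Derivatives:
  u_x = 6 x + y \cos{\left(x y \right)}
  u_xyy = - x^{2} y \cos{\left(x y \right)} - 2 x \sin{\left(x y \right)}
  u_xy = - x y \sin{\left(x y \right)} + \cos{\left(x y \right)}
Terms:
  -3·u_x = - 18 x - 3 y \cos{\left(x y \right)}
  -3·u_xyy = 3 x \left(x y \cos{\left(x y \right)} + 2 \sin{\left(x y \right)}\right)
  -2·u_xy = 2 x y \sin{\left(x y \right)} - 2 \cos{\left(x y \right)}
Sum: LHS = 2 x y \sin{\left(x y \right)} + 3 x \left(x y \cos{\left(x y \right)} + 2 \sin{\left(x y \right)}\right) - 18 x - 3 y \cos{\left(x y \right)} - 2 \cos{\left(x y \right)}
Given right-hand side: 4 x y \sin{\left(x y \right)} + 6 x \left(x y \cos{\left(x y \right)} + 2 \sin{\left(x y \right)}\right) - 36 x - 6 y \cos{\left(x y \right)} - 4 \cos{\left(x y \right)}. Difference LHS − RHS = - 2 x y \sin{\left(x y \right)} - 3 x \left(x y \cos{\left(x y \right)} + 2 \sin{\left(x y \right)}\right) + 18 x + 3 y \cos{\left(x y \right)} + 2 \cos{\left(x y \right)} ≠ 0, so u is not a solution.

Answer: No, the LHS evaluates to 2 x y \sin{\left(x y \right)} + 3 x \left(x y \cos{\left(x y \right)} + 2 \sin{\left(x y \right)}\right) - 18 x - 3 y \cos{\left(x y \right)} - 2 \cos{\left(x y \right)}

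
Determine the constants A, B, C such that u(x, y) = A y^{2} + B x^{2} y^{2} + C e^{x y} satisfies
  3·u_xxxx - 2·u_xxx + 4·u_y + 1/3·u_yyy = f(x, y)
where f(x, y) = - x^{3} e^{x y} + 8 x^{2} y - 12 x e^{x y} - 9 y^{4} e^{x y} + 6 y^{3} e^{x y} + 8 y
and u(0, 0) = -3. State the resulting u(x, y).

Substitute the ansatz u = A y^{2} + B x^{2} y^{2} + C e^{x y} into the left-hand side.
Derivatives of the ansatz:
  u_xxxx = C y^{4} e^{x y}
  u_xxx = C y^{3} e^{x y}
  u_y = 2 A y + 2 B x^{2} y + C x e^{x y}
  u_yyy = C x^{3} e^{x y}
Term by term:
  3·u_xxxx = 3 C y^{4} e^{x y}
  -2·u_xxx = - 2 C y^{3} e^{x y}
  4·u_y = 8 A y + 8 B x^{2} y + 4 C x e^{x y}
  1/3·u_yyy = \frac{C x^{3} e^{x y}}{3}
So the left-hand side equals
  8 A y + 8 B x^{2} y + \frac{C x^{3} e^{x y}}{3} + 4 C x e^{x y} + 3 C y^{4} e^{x y} - 2 C y^{3} e^{x y}
This must equal f(x, y) = - x^{3} e^{x y} + 8 x^{2} y - 12 x e^{x y} - 9 y^{4} e^{x y} + 6 y^{3} e^{x y} + 8 y identically.
Matching coefficients of the independent functions:
  [y]:  8 A = 8
  [x e^{x y}]:  4 C = -12
  [x^{2} y]:  8 B = 8
  [x^{3} e^{x y}]:  \frac{C}{3} = -1
  [y^{3} e^{x y}]:  - 2 C = 6
  [y^{4} e^{x y}]:  3 C = -9
Solving: A = 1, B = 1, C = -3.
Check against the point condition:
  u(0, 0) = -3  ⟹  C = -3  ✓
Hence u(x, y) = x^{2} y^{2} + y^{2} - 3 e^{x y}.

Answer: u(x, y) = x^{2} y^{2} + y^{2} - 3 e^{x y}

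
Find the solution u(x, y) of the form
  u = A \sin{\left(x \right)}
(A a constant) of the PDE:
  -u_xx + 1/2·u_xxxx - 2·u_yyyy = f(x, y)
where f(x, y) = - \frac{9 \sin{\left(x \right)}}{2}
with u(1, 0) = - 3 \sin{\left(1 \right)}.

Substitute the ansatz u = A \sin{\left(x \right)} into the left-hand side.
Derivatives of the ansatz:
  u_xx = - A \sin{\left(x \right)}
  u_xxxx = A \sin{\left(x \right)}
  u_yyyy = 0
Term by term:
  -u_xx = A \sin{\left(x \right)}
  1/2·u_xxxx = \frac{A \sin{\left(x \right)}}{2}
  -2·u_yyyy = 0
So the left-hand side equals
  \frac{3 A \sin{\left(x \right)}}{2}
This must equal f(x, y) = - \frac{9 \sin{\left(x \right)}}{2} identically.
Matching coefficients of the independent functions:
  [\sin{\left(x \right)}]:  \frac{3 A}{2} = - \frac{9}{2}
Solving: A = -3.
Check against the point condition:
  u(1, 0) = - 3 \sin{\left(1 \right)}  ⟹  A \sin{\left(1 \right)} = - 3 \sin{\left(1 \right)}  ✓
Hence u(x, y) = - 3 \sin{\left(x \right)}.

Answer: u(x, y) = - 3 \sin{\left(x \right)}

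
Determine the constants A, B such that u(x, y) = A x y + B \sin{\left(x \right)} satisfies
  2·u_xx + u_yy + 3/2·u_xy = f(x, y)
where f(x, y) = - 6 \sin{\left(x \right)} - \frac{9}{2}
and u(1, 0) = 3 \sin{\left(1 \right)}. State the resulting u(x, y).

Substitute the ansatz u = A x y + B \sin{\left(x \right)} into the left-hand side.
Derivatives of the ansatz:
  u_xx = - B \sin{\left(x \right)}
  u_yy = 0
  u_xy = A
Term by term:
  2·u_xx = - 2 B \sin{\left(x \right)}
  u_yy = 0
  3/2·u_xy = \frac{3 A}{2}
So the left-hand side equals
  \frac{3 A}{2} - 2 B \sin{\left(x \right)}
This must equal f(x, y) = - 6 \sin{\left(x \right)} - \frac{9}{2} identically.
Matching coefficients of the independent functions:
  [constant term]:  \frac{3 A}{2} = - \frac{9}{2}
  [\sin{\left(x \right)}]:  - 2 B = -6
Solving: A = -3, B = 3.
Check against the point condition:
  u(1, 0) = 3 \sin{\left(1 \right)}  ⟹  B \sin{\left(1 \right)} = 3 \sin{\left(1 \right)}  ✓
Hence u(x, y) = - 3 x y + 3 \sin{\left(x \right)}.

Answer: u(x, y) = - 3 x y + 3 \sin{\left(x \right)}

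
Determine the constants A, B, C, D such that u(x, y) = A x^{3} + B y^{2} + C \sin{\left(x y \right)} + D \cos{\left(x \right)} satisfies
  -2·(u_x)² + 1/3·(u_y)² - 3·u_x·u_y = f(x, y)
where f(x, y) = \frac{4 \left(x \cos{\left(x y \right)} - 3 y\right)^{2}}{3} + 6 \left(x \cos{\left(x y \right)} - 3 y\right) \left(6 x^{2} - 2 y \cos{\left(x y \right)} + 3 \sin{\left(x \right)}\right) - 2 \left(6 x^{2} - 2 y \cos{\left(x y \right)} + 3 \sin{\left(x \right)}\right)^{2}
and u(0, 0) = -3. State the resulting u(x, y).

Answer: u(x, y) = 2 x^{3} + 3 y^{2} - 2 \sin{\left(x y \right)} - 3 \cos{\left(x \right)}

Derivation:
Substitute the ansatz u = A x^{3} + B y^{2} + C \sin{\left(x y \right)} + D \cos{\left(x \right)} into the left-hand side.
Derivatives of the ansatz:
  u_x = 3 A x^{2} + C y \cos{\left(x y \right)} - D \sin{\left(x \right)}
  u_y = 2 B y + C x \cos{\left(x y \right)}
Term by term:
  -2·(u_x)² = - 18 A^{2} x^{4} - 12 A C x^{2} y \cos{\left(x y \right)} + 12 A D x^{2} \sin{\left(x \right)} - 2 C^{2} y^{2} \cos^{2}{\left(x y \right)} + 4 C D y \sin{\left(x \right)} \cos{\left(x y \right)} - 2 D^{2} \sin^{2}{\left(x \right)}
  1/3·(u_y)² = \frac{4 B^{2} y^{2}}{3} + \frac{4 B C x y \cos{\left(x y \right)}}{3} + \frac{C^{2} x^{2} \cos^{2}{\left(x y \right)}}{3}
  -3·u_x·u_y = - 18 A B x^{2} y - 9 A C x^{3} \cos{\left(x y \right)} - 6 B C y^{2} \cos{\left(x y \right)} + 6 B D y \sin{\left(x \right)} - 3 C^{2} x y \cos^{2}{\left(x y \right)} + 3 C D x \sin{\left(x \right)} \cos{\left(x y \right)}
So the left-hand side equals
  - 18 A^{2} x^{4} - 18 A B x^{2} y - 9 A C x^{3} \cos{\left(x y \right)} - 12 A C x^{2} y \cos{\left(x y \right)} + 12 A D x^{2} \sin{\left(x \right)} + \frac{4 B^{2} y^{2}}{3} + \frac{4 B C x y \cos{\left(x y \right)}}{3} - 6 B C y^{2} \cos{\left(x y \right)} + 6 B D y \sin{\left(x \right)} + \frac{C^{2} x^{2} \cos^{2}{\left(x y \right)}}{3} - 3 C^{2} x y \cos^{2}{\left(x y \right)} - 2 C^{2} y^{2} \cos^{2}{\left(x y \right)} + 3 C D x \sin{\left(x \right)} \cos{\left(x y \right)} + 4 C D y \sin{\left(x \right)} \cos{\left(x y \right)} - 2 D^{2} \sin^{2}{\left(x \right)}
This must equal f(x, y) identically; expanded, f = - 72 x^{4} + 36 x^{3} \cos{\left(x y \right)} + 48 x^{2} y \cos{\left(x y \right)} - 108 x^{2} y - 72 x^{2} \sin{\left(x \right)} + \frac{4 x^{2} \cos^{2}{\left(x y \right)}}{3} - 12 x y \cos^{2}{\left(x y \right)} - 8 x y \cos{\left(x y \right)} + 18 x \sin{\left(x \right)} \cos{\left(x y \right)} - 8 y^{2} \cos^{2}{\left(x y \right)} + 36 y^{2} \cos{\left(x y \right)} + 12 y^{2} + 24 y \sin{\left(x \right)} \cos{\left(x y \right)} - 54 y \sin{\left(x \right)} - 18 \sin^{2}{\left(x \right)}.
Matching coefficients of the independent functions:
(each divided by its leading coefficient; functions giving the same equation are listed together)
  [x^{4}]:  A^{2} - 4 = 0
  [y^{2}]:  B^{2} - 9 = 0
  [x^{2} y]:  A B - 6 = 0
  [x^{2} \sin{\left(x \right)}]:  A D + 6 = 0
  [x^{2} \cos^{2}{\left(x y \right)}, y^{2} \cos^{2}{\left(x y \right)}, x y \cos^{2}{\left(x y \right)}]:  C^{2} - 4 = 0
  [x^{3} \cos{\left(x y \right)}, x^{2} y \cos{\left(x y \right)}]:  A C + 4 = 0
  [y \sin{\left(x \right)}]:  B D + 9 = 0
  [y^{2} \cos{\left(x y \right)}, x y \cos{\left(x y \right)}]:  B C + 6 = 0
  [x \sin{\left(x \right)} \cos{\left(x y \right)}, y \sin{\left(x \right)} \cos{\left(x y \right)}]:  C D - 6 = 0
  [\sin^{2}{\left(x \right)}]:  D^{2} - 9 = 0
These equations allow (A, B, C, D) = (-2, -3, 2, 3) or (2, 3, -2, -3).
Impose the point condition(s):
  u(0, 0) = -3  ⟹  D = -3
Only A = 2, B = 3, C = -2, D = -3 satisfies everything.
Hence u(x, y) = 2 x^{3} + 3 y^{2} - 2 \sin{\left(x y \right)} - 3 \cos{\left(x \right)}.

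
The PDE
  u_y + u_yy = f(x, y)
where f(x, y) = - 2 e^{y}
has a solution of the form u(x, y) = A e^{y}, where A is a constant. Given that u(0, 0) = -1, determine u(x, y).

Substitute the ansatz u = A e^{y} into the left-hand side.
Derivatives of the ansatz:
  u_y = A e^{y}
  u_yy = A e^{y}
Term by term:
  u_y = A e^{y}
  u_yy = A e^{y}
So the left-hand side equals
  2 A e^{y}
This must equal f(x, y) = - 2 e^{y} identically.
Matching coefficients of the independent functions:
  [e^{y}]:  2 A = -2
Solving: A = -1.
Check against the point condition:
  u(0, 0) = -1  ⟹  A = -1  ✓
Hence u(x, y) = - e^{y}.

Answer: u(x, y) = - e^{y}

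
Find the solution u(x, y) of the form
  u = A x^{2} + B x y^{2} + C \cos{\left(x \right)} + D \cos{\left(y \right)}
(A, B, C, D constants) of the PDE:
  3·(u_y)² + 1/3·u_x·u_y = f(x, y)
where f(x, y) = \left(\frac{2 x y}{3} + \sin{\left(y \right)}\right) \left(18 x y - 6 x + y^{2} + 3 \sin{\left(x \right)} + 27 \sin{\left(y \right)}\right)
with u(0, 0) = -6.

Answer: u(x, y) = - 3 x^{2} + x y^{2} - 3 \cos{\left(x \right)} - 3 \cos{\left(y \right)}

Derivation:
Substitute the ansatz u = A x^{2} + B x y^{2} + C \cos{\left(x \right)} + D \cos{\left(y \right)} into the left-hand side.
Derivatives of the ansatz:
  u_y = 2 B x y - D \sin{\left(y \right)}
  u_x = 2 A x + B y^{2} - C \sin{\left(x \right)}
Term by term:
  3·(u_y)² = 12 B^{2} x^{2} y^{2} - 12 B D x y \sin{\left(y \right)} + 3 D^{2} \sin^{2}{\left(y \right)}
  1/3·u_x·u_y = \frac{4 A B x^{2} y}{3} - \frac{2 A D x \sin{\left(y \right)}}{3} + \frac{2 B^{2} x y^{3}}{3} - \frac{2 B C x y \sin{\left(x \right)}}{3} - \frac{B D y^{2} \sin{\left(y \right)}}{3} + \frac{C D \sin{\left(x \right)} \sin{\left(y \right)}}{3}
So the left-hand side equals
  \frac{4 A B x^{2} y}{3} - \frac{2 A D x \sin{\left(y \right)}}{3} + 12 B^{2} x^{2} y^{2} + \frac{2 B^{2} x y^{3}}{3} - \frac{2 B C x y \sin{\left(x \right)}}{3} - 12 B D x y \sin{\left(y \right)} - \frac{B D y^{2} \sin{\left(y \right)}}{3} + \frac{C D \sin{\left(x \right)} \sin{\left(y \right)}}{3} + 3 D^{2} \sin^{2}{\left(y \right)}
This must equal f(x, y) identically; expanded, f = 12 x^{2} y^{2} - 4 x^{2} y + \frac{2 x y^{3}}{3} + 2 x y \sin{\left(x \right)} + 36 x y \sin{\left(y \right)} - 6 x \sin{\left(y \right)} + y^{2} \sin{\left(y \right)} + 3 \sin{\left(x \right)} \sin{\left(y \right)} + 27 \sin^{2}{\left(y \right)}.
Matching coefficients of the independent functions:
  [x y^{3}]:  \frac{2 B^{2}}{3} = \frac{2}{3}
  [x \sin{\left(y \right)}]:  - \frac{2 A D}{3} = -6
  [x^{2} y]:  \frac{4 A B}{3} = -4
  [x^{2} y^{2}]:  12 B^{2} = 12
  [y^{2} \sin{\left(y \right)}]:  - \frac{B D}{3} = 1
  [\sin{\left(x \right)} \sin{\left(y \right)}]:  \frac{C D}{3} = 3
  [x y \sin{\left(x \right)}]:  - \frac{2 B C}{3} = 2
  [x y \sin{\left(y \right)}]:  - 12 B D = 36
  [\sin^{2}{\left(y \right)}]:  3 D^{2} = 27
These equations allow (A, B, C, D) = (-3, 1, -3, -3) or (3, -1, 3, 3).
Impose the point condition(s):
  u(0, 0) = -6  ⟹  C + D = -6
Only A = -3, B = 1, C = -3, D = -3 satisfies everything.
Hence u(x, y) = - 3 x^{2} + x y^{2} - 3 \cos{\left(x \right)} - 3 \cos{\left(y \right)}.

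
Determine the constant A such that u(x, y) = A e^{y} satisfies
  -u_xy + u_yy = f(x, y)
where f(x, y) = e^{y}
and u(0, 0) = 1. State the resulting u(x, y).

Answer: u(x, y) = e^{y}

Derivation:
Substitute the ansatz u = A e^{y} into the left-hand side.
Derivatives of the ansatz:
  u_xy = 0
  u_yy = A e^{y}
Term by term:
  -u_xy = 0
  u_yy = A e^{y}
So the left-hand side equals
  A e^{y}
This must equal f(x, y) = e^{y} identically.
Matching coefficients of the independent functions:
  [e^{y}]:  A = 1
Solving: A = 1.
Check against the point condition:
  u(0, 0) = 1  ⟹  A = 1  ✓
Hence u(x, y) = e^{y}.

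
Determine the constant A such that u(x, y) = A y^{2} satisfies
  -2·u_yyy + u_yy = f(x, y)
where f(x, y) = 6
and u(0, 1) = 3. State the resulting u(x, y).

Answer: u(x, y) = 3 y^{2}

Derivation:
Substitute the ansatz u = A y^{2} into the left-hand side.
Derivatives of the ansatz:
  u_yyy = 0
  u_yy = 2 A
Term by term:
  -2·u_yyy = 0
  u_yy = 2 A
So the left-hand side equals
  2 A
This must equal f(x, y) = 6 identically.
Matching coefficients of the independent functions:
  [constant term]:  2 A = 6
Solving: A = 3.
Check against the point condition:
  u(0, 1) = 3  ⟹  A = 3  ✓
Hence u(x, y) = 3 y^{2}.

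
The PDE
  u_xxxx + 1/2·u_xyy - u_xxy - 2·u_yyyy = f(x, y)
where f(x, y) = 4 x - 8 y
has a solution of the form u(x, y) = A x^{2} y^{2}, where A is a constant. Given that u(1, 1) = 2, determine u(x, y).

Substitute the ansatz u = A x^{2} y^{2} into the left-hand side.
Derivatives of the ansatz:
  u_xxxx = 0
  u_xyy = 4 A x
  u_xxy = 4 A y
  u_yyyy = 0
Term by term:
  u_xxxx = 0
  1/2·u_xyy = 2 A x
  -u_xxy = - 4 A y
  -2·u_yyyy = 0
So the left-hand side equals
  2 A x - 4 A y
This must equal f(x, y) = 4 x - 8 y identically.
Matching coefficients of the independent functions:
  [x]:  2 A = 4
  [y]:  - 4 A = -8
Solving: A = 2.
Check against the point condition:
  u(1, 1) = 2  ⟹  A = 2  ✓
Hence u(x, y) = 2 x^{2} y^{2}.

Answer: u(x, y) = 2 x^{2} y^{2}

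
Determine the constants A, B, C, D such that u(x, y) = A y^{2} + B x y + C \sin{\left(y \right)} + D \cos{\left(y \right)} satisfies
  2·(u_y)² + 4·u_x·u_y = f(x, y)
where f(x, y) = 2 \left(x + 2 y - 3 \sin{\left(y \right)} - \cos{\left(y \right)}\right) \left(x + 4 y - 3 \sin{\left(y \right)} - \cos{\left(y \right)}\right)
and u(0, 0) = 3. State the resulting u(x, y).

Answer: u(x, y) = x y + y^{2} - \sin{\left(y \right)} + 3 \cos{\left(y \right)}

Derivation:
Substitute the ansatz u = A y^{2} + B x y + C \sin{\left(y \right)} + D \cos{\left(y \right)} into the left-hand side.
Derivatives of the ansatz:
  u_y = 2 A y + B x + C \cos{\left(y \right)} - D \sin{\left(y \right)}
  u_x = B y
Term by term:
  2·(u_y)² = 8 A^{2} y^{2} + 8 A B x y + 8 A C y \cos{\left(y \right)} - 8 A D y \sin{\left(y \right)} + 2 B^{2} x^{2} + 4 B C x \cos{\left(y \right)} - 4 B D x \sin{\left(y \right)} + 2 C^{2} \cos^{2}{\left(y \right)} - 4 C D \sin{\left(y \right)} \cos{\left(y \right)} + 2 D^{2} \sin^{2}{\left(y \right)}
  4·u_x·u_y = 8 A B y^{2} + 4 B^{2} x y + 4 B C y \cos{\left(y \right)} - 4 B D y \sin{\left(y \right)}
So the left-hand side equals
  8 A^{2} y^{2} + 8 A B x y + 8 A B y^{2} + 8 A C y \cos{\left(y \right)} - 8 A D y \sin{\left(y \right)} + 2 B^{2} x^{2} + 4 B^{2} x y + 4 B C x \cos{\left(y \right)} + 4 B C y \cos{\left(y \right)} - 4 B D x \sin{\left(y \right)} - 4 B D y \sin{\left(y \right)} + 2 C^{2} \cos^{2}{\left(y \right)} - 4 C D \sin{\left(y \right)} \cos{\left(y \right)} + 2 D^{2} \sin^{2}{\left(y \right)}
This must equal f(x, y) identically; expanded, f = 2 x^{2} + 12 x y - 12 x \sin{\left(y \right)} - 4 x \cos{\left(y \right)} + 16 y^{2} - 36 y \sin{\left(y \right)} - 12 y \cos{\left(y \right)} + 18 \sin^{2}{\left(y \right)} + 12 \sin{\left(y \right)} \cos{\left(y \right)} + 2 \cos^{2}{\left(y \right)}.
Matching coefficients of the independent functions:
  [x^{2}]:  2 B^{2} = 2
  [y^{2}]:  8 A^{2} + 8 A B = 16
  [x y]:  8 A B + 4 B^{2} = 12
  [x \sin{\left(y \right)}]:  - 4 B D = -12
  [x \cos{\left(y \right)}]:  4 B C = -4
  [y \sin{\left(y \right)}]:  - 8 A D - 4 B D = -36
  [y \cos{\left(y \right)}]:  8 A C + 4 B C = -12
  [\sin{\left(y \right)} \cos{\left(y \right)}]:  - 4 C D = 12
  [\sin^{2}{\left(y \right)}]:  2 D^{2} = 18
  [\cos^{2}{\left(y \right)}]:  2 C^{2} = 2
These equations allow (A, B, C, D) = (-1, -1, 1, -3) or (1, 1, -1, 3).
Impose the point condition(s):
  u(0, 0) = 3  ⟹  D = 3
Only A = 1, B = 1, C = -1, D = 3 satisfies everything.
Hence u(x, y) = x y + y^{2} - \sin{\left(y \right)} + 3 \cos{\left(y \right)}.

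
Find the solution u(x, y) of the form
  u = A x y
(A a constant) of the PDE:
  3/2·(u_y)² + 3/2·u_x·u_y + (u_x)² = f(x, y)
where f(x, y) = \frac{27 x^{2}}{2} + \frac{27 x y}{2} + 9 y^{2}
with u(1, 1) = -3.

Substitute the ansatz u = A x y into the left-hand side.
Derivatives of the ansatz:
  u_y = A x
  u_x = A y
Term by term:
  3/2·(u_y)² = \frac{3 A^{2} x^{2}}{2}
  3/2·u_x·u_y = \frac{3 A^{2} x y}{2}
  (u_x)² = A^{2} y^{2}
So the left-hand side equals
  \frac{3 A^{2} x^{2}}{2} + \frac{3 A^{2} x y}{2} + A^{2} y^{2}
This must equal f(x, y) = \frac{27 x^{2}}{2} + \frac{27 x y}{2} + 9 y^{2} identically.
Matching coefficients of the independent functions:
  [x^{2}, x y]:  \frac{3 A^{2}}{2} = \frac{27}{2}
  [y^{2}]:  A^{2} = 9
These equations allow (A) = (-3) or (3).
Impose the point condition(s):
  u(1, 1) = -3  ⟹  A = -3
Only A = -3 satisfies everything.
Hence u(x, y) = - 3 x y.

Answer: u(x, y) = - 3 x y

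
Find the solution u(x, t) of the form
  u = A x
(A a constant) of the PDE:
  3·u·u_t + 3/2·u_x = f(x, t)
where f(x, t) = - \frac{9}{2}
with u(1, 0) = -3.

Substitute the ansatz u = A x into the left-hand side.
Derivatives of the ansatz:
  u_t = 0
  u_x = A
Term by term:
  3·u·u_t = 0
  3/2·u_x = \frac{3 A}{2}
So the left-hand side equals
  \frac{3 A}{2}
This must equal f(x, t) = - \frac{9}{2} identically.
Matching coefficients of the independent functions:
  [constant term]:  \frac{3 A}{2} = - \frac{9}{2}
Solving: A = -3.
Check against the point condition:
  u(1, 0) = -3  ⟹  A = -3  ✓
Hence u(x, t) = - 3 x.

Answer: u(x, t) = - 3 x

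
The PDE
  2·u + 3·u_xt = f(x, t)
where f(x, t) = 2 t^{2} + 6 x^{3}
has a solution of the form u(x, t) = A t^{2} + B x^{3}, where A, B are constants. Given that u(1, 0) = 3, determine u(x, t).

Substitute the ansatz u = A t^{2} + B x^{3} into the left-hand side.
Derivatives of the ansatz:
  u_xt = 0
Term by term:
  2·u = 2 A t^{2} + 2 B x^{3}
  3·u_xt = 0
So the left-hand side equals
  2 A t^{2} + 2 B x^{3}
This must equal f(x, t) = 2 t^{2} + 6 x^{3} identically.
Matching coefficients of the independent functions:
  [t^{2}]:  2 A = 2
  [x^{3}]:  2 B = 6
Solving: A = 1, B = 3.
Check against the point condition:
  u(1, 0) = 3  ⟹  B = 3  ✓
Hence u(x, t) = t^{2} + 3 x^{3}.

Answer: u(x, t) = t^{2} + 3 x^{3}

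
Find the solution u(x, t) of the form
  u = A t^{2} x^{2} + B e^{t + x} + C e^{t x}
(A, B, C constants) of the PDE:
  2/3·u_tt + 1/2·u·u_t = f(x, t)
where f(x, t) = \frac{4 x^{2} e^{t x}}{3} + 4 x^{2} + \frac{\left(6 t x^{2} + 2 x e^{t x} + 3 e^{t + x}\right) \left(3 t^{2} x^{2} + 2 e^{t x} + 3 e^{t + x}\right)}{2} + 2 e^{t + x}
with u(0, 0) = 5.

Answer: u(x, t) = 3 t^{2} x^{2} + 2 e^{t x} + 3 e^{t + x}

Derivation:
Substitute the ansatz u = A t^{2} x^{2} + B e^{t + x} + C e^{t x} into the left-hand side.
Derivatives of the ansatz:
  u_tt = 2 A x^{2} + B e^{t} e^{x} + C x^{2} e^{t x}
  u_t = 2 A t x^{2} + B e^{t} e^{x} + C x e^{t x}
Term by term:
  2/3·u_tt = \frac{4 A x^{2}}{3} + \frac{2 B e^{t} e^{x}}{3} + \frac{2 C x^{2} e^{t x}}{3}
  1/2·u·u_t = A^{2} t^{3} x^{4} + \frac{A B t^{2} x^{2} e^{t} e^{x}}{2} + A B t x^{2} e^{t} e^{x} + \frac{A C t^{2} x^{3} e^{t x}}{2} + A C t x^{2} e^{t x} + \frac{B^{2} e^{2 t} e^{2 x}}{2} + \frac{B C x e^{t} e^{x} e^{t x}}{2} + \frac{B C e^{t} e^{x} e^{t x}}{2} + \frac{C^{2} x e^{2 t x}}{2}
So the left-hand side equals
  A^{2} t^{3} x^{4} + \frac{A B t^{2} x^{2} e^{t} e^{x}}{2} + A B t x^{2} e^{t} e^{x} + \frac{A C t^{2} x^{3} e^{t x}}{2} + A C t x^{2} e^{t x} + \frac{4 A x^{2}}{3} + \frac{B^{2} e^{2 t} e^{2 x}}{2} + \frac{B C x e^{t} e^{x} e^{t x}}{2} + \frac{B C e^{t} e^{x} e^{t x}}{2} + \frac{2 B e^{t} e^{x}}{3} + \frac{C^{2} x e^{2 t x}}{2} + \frac{2 C x^{2} e^{t x}}{3}
This must equal f(x, t) identically; expanded, f = 9 t^{3} x^{4} + 3 t^{2} x^{3} e^{t x} + \frac{9 t^{2} x^{2} e^{t} e^{x}}{2} + 9 t x^{2} e^{t} e^{x} + 6 t x^{2} e^{t x} + \frac{4 x^{2} e^{t x}}{3} + 4 x^{2} + 3 x e^{t} e^{x} e^{t x} + 2 x e^{2 t x} + \frac{9 e^{2 t} e^{2 x}}{2} + 3 e^{t} e^{x} e^{t x} + 2 e^{t} e^{x}.
Matching coefficients of the independent functions:
  [x^{2}]:  \frac{4 A}{3} = 4
  [t^{3} x^{4}]:  A^{2} = 9
  [x e^{2 t x}]:  \frac{C^{2}}{2} = 2
  [x^{2} e^{t x}]:  \frac{2 C}{3} = \frac{4}{3}
  [e^{t} e^{x}]:  \frac{2 B}{3} = 2
  [e^{2 t} e^{2 x}]:  \frac{B^{2}}{2} = \frac{9}{2}
  [t x^{2} e^{t x}]:  A C = 6
  [t^{2} x^{3} e^{t x}]:  \frac{A C}{2} = 3
  [e^{t} e^{x} e^{t x}, x e^{t} e^{x} e^{t x}]:  \frac{B C}{2} = 3
  [t x^{2} e^{t} e^{x}]:  A B = 9
  [t^{2} x^{2} e^{t} e^{x}]:  \frac{A B}{2} = \frac{9}{2}
Solving: A = 3, B = 3, C = 2.
Check against the point condition:
  u(0, 0) = 5  ⟹  B + C = 5  ✓
Hence u(x, t) = 3 t^{2} x^{2} + 2 e^{t x} + 3 e^{t + x}.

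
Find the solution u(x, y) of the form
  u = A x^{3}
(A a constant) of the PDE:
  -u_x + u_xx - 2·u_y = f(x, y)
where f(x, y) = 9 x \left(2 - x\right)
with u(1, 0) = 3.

Substitute the ansatz u = A x^{3} into the left-hand side.
Derivatives of the ansatz:
  u_x = 3 A x^{2}
  u_xx = 6 A x
  u_y = 0
Term by term:
  -u_x = - 3 A x^{2}
  u_xx = 6 A x
  -2·u_y = 0
So the left-hand side equals
  - 3 A x^{2} + 6 A x
This must equal f(x, y) identically; expanded, f = - 9 x^{2} + 18 x.
Matching coefficients of the independent functions:
  [x]:  6 A = 18
  [x^{2}]:  - 3 A = -9
Solving: A = 3.
Check against the point condition:
  u(1, 0) = 3  ⟹  A = 3  ✓
Hence u(x, y) = 3 x^{3}.

Answer: u(x, y) = 3 x^{3}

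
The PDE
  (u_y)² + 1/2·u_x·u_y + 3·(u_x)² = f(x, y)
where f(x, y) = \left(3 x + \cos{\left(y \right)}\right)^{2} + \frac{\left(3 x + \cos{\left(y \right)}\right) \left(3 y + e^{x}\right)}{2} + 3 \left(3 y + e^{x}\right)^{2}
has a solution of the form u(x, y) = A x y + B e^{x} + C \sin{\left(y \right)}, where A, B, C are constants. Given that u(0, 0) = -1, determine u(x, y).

Answer: u(x, y) = - 3 x y - e^{x} - \sin{\left(y \right)}

Derivation:
Substitute the ansatz u = A x y + B e^{x} + C \sin{\left(y \right)} into the left-hand side.
Derivatives of the ansatz:
  u_y = A x + C \cos{\left(y \right)}
  u_x = A y + B e^{x}
Term by term:
  (u_y)² = A^{2} x^{2} + 2 A C x \cos{\left(y \right)} + C^{2} \cos^{2}{\left(y \right)}
  1/2·u_x·u_y = \frac{A^{2} x y}{2} + \frac{A B x e^{x}}{2} + \frac{A C y \cos{\left(y \right)}}{2} + \frac{B C e^{x} \cos{\left(y \right)}}{2}
  3·(u_x)² = 3 A^{2} y^{2} + 6 A B y e^{x} + 3 B^{2} e^{2 x}
So the left-hand side equals
  A^{2} x^{2} + \frac{A^{2} x y}{2} + 3 A^{2} y^{2} + \frac{A B x e^{x}}{2} + 6 A B y e^{x} + 2 A C x \cos{\left(y \right)} + \frac{A C y \cos{\left(y \right)}}{2} + 3 B^{2} e^{2 x} + \frac{B C e^{x} \cos{\left(y \right)}}{2} + C^{2} \cos^{2}{\left(y \right)}
This must equal f(x, y) identically; expanded, f = 9 x^{2} + \frac{9 x y}{2} + \frac{3 x e^{x}}{2} + 6 x \cos{\left(y \right)} + 27 y^{2} + 18 y e^{x} + \frac{3 y \cos{\left(y \right)}}{2} + 3 e^{2 x} + \frac{e^{x} \cos{\left(y \right)}}{2} + \cos^{2}{\left(y \right)}.
Matching coefficients of the independent functions:
  [x^{2}]:  A^{2} = 9
  [y^{2}]:  3 A^{2} = 27
  [x y]:  \frac{A^{2}}{2} = \frac{9}{2}
  [x e^{x}]:  \frac{A B}{2} = \frac{3}{2}
  [x \cos{\left(y \right)}]:  2 A C = 6
  [y e^{x}]:  6 A B = 18
  [y \cos{\left(y \right)}]:  \frac{A C}{2} = \frac{3}{2}
  [e^{x} \cos{\left(y \right)}]:  \frac{B C}{2} = \frac{1}{2}
  [e^{2 x}]:  3 B^{2} = 3
  [\cos^{2}{\left(y \right)}]:  C^{2} = 1
These equations allow (A, B, C) = (-3, -1, -1) or (3, 1, 1).
Impose the point condition(s):
  u(0, 0) = -1  ⟹  B = -1
Only A = -3, B = -1, C = -1 satisfies everything.
Hence u(x, y) = - 3 x y - e^{x} - \sin{\left(y \right)}.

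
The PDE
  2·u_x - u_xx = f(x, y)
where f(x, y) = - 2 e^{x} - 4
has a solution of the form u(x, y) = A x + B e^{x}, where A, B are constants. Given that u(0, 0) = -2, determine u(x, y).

Answer: u(x, y) = - 2 x - 2 e^{x}

Derivation:
Substitute the ansatz u = A x + B e^{x} into the left-hand side.
Derivatives of the ansatz:
  u_x = A + B e^{x}
  u_xx = B e^{x}
Term by term:
  2·u_x = 2 A + 2 B e^{x}
  -u_xx = - B e^{x}
So the left-hand side equals
  2 A + B e^{x}
This must equal f(x, y) = - 2 e^{x} - 4 identically.
Matching coefficients of the independent functions:
  [constant term]:  2 A = -4
  [e^{x}]:  B = -2
Solving: A = -2, B = -2.
Check against the point condition:
  u(0, 0) = -2  ⟹  B = -2  ✓
Hence u(x, y) = - 2 x - 2 e^{x}.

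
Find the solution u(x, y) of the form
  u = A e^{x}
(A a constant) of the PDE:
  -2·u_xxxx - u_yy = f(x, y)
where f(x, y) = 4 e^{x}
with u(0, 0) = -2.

Answer: u(x, y) = - 2 e^{x}

Derivation:
Substitute the ansatz u = A e^{x} into the left-hand side.
Derivatives of the ansatz:
  u_xxxx = A e^{x}
  u_yy = 0
Term by term:
  -2·u_xxxx = - 2 A e^{x}
  -u_yy = 0
So the left-hand side equals
  - 2 A e^{x}
This must equal f(x, y) = 4 e^{x} identically.
Matching coefficients of the independent functions:
  [e^{x}]:  - 2 A = 4
Solving: A = -2.
Check against the point condition:
  u(0, 0) = -2  ⟹  A = -2  ✓
Hence u(x, y) = - 2 e^{x}.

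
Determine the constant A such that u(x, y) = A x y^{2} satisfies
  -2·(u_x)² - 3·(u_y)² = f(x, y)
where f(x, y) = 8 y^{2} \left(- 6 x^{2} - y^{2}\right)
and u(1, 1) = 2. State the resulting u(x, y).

Substitute the ansatz u = A x y^{2} into the left-hand side.
Derivatives of the ansatz:
  u_x = A y^{2}
  u_y = 2 A x y
Term by term:
  -2·(u_x)² = - 2 A^{2} y^{4}
  -3·(u_y)² = - 12 A^{2} x^{2} y^{2}
So the left-hand side equals
  - 12 A^{2} x^{2} y^{2} - 2 A^{2} y^{4}
This must equal f(x, y) identically; expanded, f = - 48 x^{2} y^{2} - 8 y^{4}.
Matching coefficients of the independent functions:
  [y^{4}]:  - 2 A^{2} = -8
  [x^{2} y^{2}]:  - 12 A^{2} = -48
These equations allow (A) = (-2) or (2).
Impose the point condition(s):
  u(1, 1) = 2  ⟹  A = 2
Only A = 2 satisfies everything.
Hence u(x, y) = 2 x y^{2}.

Answer: u(x, y) = 2 x y^{2}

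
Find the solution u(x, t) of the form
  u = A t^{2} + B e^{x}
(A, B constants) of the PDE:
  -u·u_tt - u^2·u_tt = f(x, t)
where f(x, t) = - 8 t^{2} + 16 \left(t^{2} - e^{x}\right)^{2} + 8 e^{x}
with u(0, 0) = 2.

Substitute the ansatz u = A t^{2} + B e^{x} into the left-hand side.
Derivatives of the ansatz:
  u_tt = 2 A
Term by term:
  -u·u_tt = - 2 A^{2} t^{2} - 2 A B e^{x}
  -u^2·u_tt = - 2 A^{3} t^{4} - 4 A^{2} B t^{2} e^{x} - 2 A B^{2} e^{2 x}
So the left-hand side equals
  - 2 A^{3} t^{4} - 4 A^{2} B t^{2} e^{x} - 2 A^{2} t^{2} - 2 A B^{2} e^{2 x} - 2 A B e^{x}
This must equal f(x, t) identically; expanded, f = 16 t^{4} - 32 t^{2} e^{x} - 8 t^{2} + 16 e^{2 x} + 8 e^{x}.
Matching coefficients of the independent functions:
  [t^{2}]:  - 2 A^{2} = -8
  [t^{4}]:  - 2 A^{3} = 16
  [t^{2} e^{x}]:  - 4 A^{2} B = -32
  [e^{x}]:  - 2 A B = 8
  [e^{2 x}]:  - 2 A B^{2} = 16
Solving: A = -2, B = 2.
Check against the point condition:
  u(0, 0) = 2  ⟹  B = 2  ✓
Hence u(x, t) = - 2 t^{2} + 2 e^{x}.

Answer: u(x, t) = - 2 t^{2} + 2 e^{x}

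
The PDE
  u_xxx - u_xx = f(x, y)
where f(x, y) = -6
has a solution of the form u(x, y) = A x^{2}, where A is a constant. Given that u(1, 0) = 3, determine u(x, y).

Substitute the ansatz u = A x^{2} into the left-hand side.
Derivatives of the ansatz:
  u_xxx = 0
  u_xx = 2 A
Term by term:
  u_xxx = 0
  -u_xx = - 2 A
So the left-hand side equals
  - 2 A
This must equal f(x, y) = -6 identically.
Matching coefficients of the independent functions:
  [constant term]:  - 2 A = -6
Solving: A = 3.
Check against the point condition:
  u(1, 0) = 3  ⟹  A = 3  ✓
Hence u(x, y) = 3 x^{2}.

Answer: u(x, y) = 3 x^{2}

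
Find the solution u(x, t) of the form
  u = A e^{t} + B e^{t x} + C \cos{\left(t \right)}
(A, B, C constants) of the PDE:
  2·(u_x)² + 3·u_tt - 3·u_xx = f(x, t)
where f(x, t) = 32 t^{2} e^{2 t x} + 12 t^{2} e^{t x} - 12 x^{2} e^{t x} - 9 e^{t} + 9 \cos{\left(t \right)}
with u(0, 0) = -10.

Substitute the ansatz u = A e^{t} + B e^{t x} + C \cos{\left(t \right)} into the left-hand side.
Derivatives of the ansatz:
  u_x = B t e^{t x}
  u_tt = A e^{t} + B x^{2} e^{t x} - C \cos{\left(t \right)}
  u_xx = B t^{2} e^{t x}
Term by term:
  2·(u_x)² = 2 B^{2} t^{2} e^{2 t x}
  3·u_tt = 3 A e^{t} + 3 B x^{2} e^{t x} - 3 C \cos{\left(t \right)}
  -3·u_xx = - 3 B t^{2} e^{t x}
So the left-hand side equals
  3 A e^{t} + 2 B^{2} t^{2} e^{2 t x} - 3 B t^{2} e^{t x} + 3 B x^{2} e^{t x} - 3 C \cos{\left(t \right)}
This must equal f(x, t) = 32 t^{2} e^{2 t x} + 12 t^{2} e^{t x} - 12 x^{2} e^{t x} - 9 e^{t} + 9 \cos{\left(t \right)} identically.
Matching coefficients of the independent functions:
  [t^{2} e^{t x}]:  - 3 B = 12
  [t^{2} e^{2 t x}]:  2 B^{2} = 32
  [x^{2} e^{t x}]:  3 B = -12
  [e^{t}]:  3 A = -9
  [\cos{\left(t \right)}]:  - 3 C = 9
Solving: A = -3, B = -4, C = -3.
Check against the point condition:
  u(0, 0) = -10  ⟹  A + B + C = -10  ✓
Hence u(x, t) = - 3 e^{t} - 4 e^{t x} - 3 \cos{\left(t \right)}.

Answer: u(x, t) = - 3 e^{t} - 4 e^{t x} - 3 \cos{\left(t \right)}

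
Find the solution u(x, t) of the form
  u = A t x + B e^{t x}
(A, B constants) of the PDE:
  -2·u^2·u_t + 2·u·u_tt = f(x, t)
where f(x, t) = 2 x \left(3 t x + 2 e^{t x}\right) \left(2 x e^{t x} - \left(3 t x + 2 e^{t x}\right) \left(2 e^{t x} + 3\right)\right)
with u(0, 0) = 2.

Answer: u(x, t) = 3 t x + 2 e^{t x}

Derivation:
Substitute the ansatz u = A t x + B e^{t x} into the left-hand side.
Derivatives of the ansatz:
  u_t = A x + B x e^{t x}
  u_tt = B x^{2} e^{t x}
Term by term:
  -2·u^2·u_t = - 2 A^{3} t^{2} x^{3} - 2 A^{2} B t^{2} x^{3} e^{t x} - 4 A^{2} B t x^{2} e^{t x} - 4 A B^{2} t x^{2} e^{2 t x} - 2 A B^{2} x e^{2 t x} - 2 B^{3} x e^{3 t x}
  2·u·u_tt = 2 A B t x^{3} e^{t x} + 2 B^{2} x^{2} e^{2 t x}
So the left-hand side equals
  - 2 A^{3} t^{2} x^{3} - 2 A^{2} B t^{2} x^{3} e^{t x} - 4 A^{2} B t x^{2} e^{t x} - 4 A B^{2} t x^{2} e^{2 t x} - 2 A B^{2} x e^{2 t x} + 2 A B t x^{3} e^{t x} - 2 B^{3} x e^{3 t x} + 2 B^{2} x^{2} e^{2 t x}
This must equal f(x, t) identically; expanded, f = - 36 t^{2} x^{3} e^{t x} - 54 t^{2} x^{3} + 12 t x^{3} e^{t x} - 48 t x^{2} e^{2 t x} - 72 t x^{2} e^{t x} + 8 x^{2} e^{2 t x} - 16 x e^{3 t x} - 24 x e^{2 t x}.
Matching coefficients of the independent functions:
  [t^{2} x^{3}]:  - 2 A^{3} = -54
  [x e^{2 t x}]:  - 2 A B^{2} = -24
  [x e^{3 t x}]:  - 2 B^{3} = -16
  [x^{2} e^{2 t x}]:  2 B^{2} = 8
  [t x^{2} e^{t x}]:  - 4 A^{2} B = -72
  [t x^{2} e^{2 t x}]:  - 4 A B^{2} = -48
  [t x^{3} e^{t x}]:  2 A B = 12
  [t^{2} x^{3} e^{t x}]:  - 2 A^{2} B = -36
Solving: A = 3, B = 2.
Check against the point condition:
  u(0, 0) = 2  ⟹  B = 2  ✓
Hence u(x, t) = 3 t x + 2 e^{t x}.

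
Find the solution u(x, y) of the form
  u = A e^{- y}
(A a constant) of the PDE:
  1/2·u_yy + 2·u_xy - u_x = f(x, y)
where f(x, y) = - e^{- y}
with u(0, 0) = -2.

Substitute the ansatz u = A e^{- y} into the left-hand side.
Derivatives of the ansatz:
  u_yy = A e^{- y}
  u_xy = 0
  u_x = 0
Term by term:
  1/2·u_yy = \frac{A e^{- y}}{2}
  2·u_xy = 0
  -u_x = 0
So the left-hand side equals
  \frac{A e^{- y}}{2}
This must equal f(x, y) = - e^{- y} identically.
Matching coefficients of the independent functions:
  [e^{- y}]:  \frac{A}{2} = -1
Solving: A = -2.
Check against the point condition:
  u(0, 0) = -2  ⟹  A = -2  ✓
Hence u(x, y) = - 2 e^{- y}.

Answer: u(x, y) = - 2 e^{- y}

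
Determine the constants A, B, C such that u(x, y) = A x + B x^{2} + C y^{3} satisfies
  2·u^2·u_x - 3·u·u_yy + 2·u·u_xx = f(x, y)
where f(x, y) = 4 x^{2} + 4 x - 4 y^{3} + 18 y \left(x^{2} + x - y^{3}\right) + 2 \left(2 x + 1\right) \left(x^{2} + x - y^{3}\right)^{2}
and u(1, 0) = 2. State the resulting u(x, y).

Substitute the ansatz u = A x + B x^{2} + C y^{3} into the left-hand side.
Derivatives of the ansatz:
  u_x = A + 2 B x
  u_yy = 6 C y
  u_xx = 2 B
Term by term:
  2·u^2·u_x = 2 A^{3} x^{2} + 8 A^{2} B x^{3} + 4 A^{2} C x y^{3} + 10 A B^{2} x^{4} + 12 A B C x^{2} y^{3} + 2 A C^{2} y^{6} + 4 B^{3} x^{5} + 8 B^{2} C x^{3} y^{3} + 4 B C^{2} x y^{6}
  -3·u·u_yy = - 18 A C x y - 18 B C x^{2} y - 18 C^{2} y^{4}
  2·u·u_xx = 4 A B x + 4 B^{2} x^{2} + 4 B C y^{3}
So the left-hand side equals
  2 A^{3} x^{2} + 8 A^{2} B x^{3} + 4 A^{2} C x y^{3} + 10 A B^{2} x^{4} + 12 A B C x^{2} y^{3} + 4 A B x + 2 A C^{2} y^{6} - 18 A C x y + 4 B^{3} x^{5} + 8 B^{2} C x^{3} y^{3} + 4 B^{2} x^{2} + 4 B C^{2} x y^{6} - 18 B C x^{2} y + 4 B C y^{3} - 18 C^{2} y^{4}
This must equal f(x, y) identically; expanded, f = 4 x^{5} + 10 x^{4} - 8 x^{3} y^{3} + 8 x^{3} - 12 x^{2} y^{3} + 18 x^{2} y + 6 x^{2} + 4 x y^{6} - 4 x y^{3} + 18 x y + 4 x + 2 y^{6} - 18 y^{4} - 4 y^{3}.
Matching coefficients of the independent functions:
  [x]:  4 A B = 4
  [x^{2}]:  2 A^{3} + 4 B^{2} = 6
  [x^{3}]:  8 A^{2} B = 8
  [x^{4}]:  10 A B^{2} = 10
  [x^{5}]:  4 B^{3} = 4
  [y^{3}]:  4 B C = -4
  [y^{4}]:  - 18 C^{2} = -18
  [y^{6}]:  2 A C^{2} = 2
  [x y]:  - 18 A C = 18
  [x y^{3}]:  4 A^{2} C = -4
  [x y^{6}]:  4 B C^{2} = 4
  [x^{2} y]:  - 18 B C = 18
  [x^{2} y^{3}]:  12 A B C = -12
  [x^{3} y^{3}]:  8 B^{2} C = -8
Solving: A = 1, B = 1, C = -1.
Check against the point condition:
  u(1, 0) = 2  ⟹  A + B = 2  ✓
Hence u(x, y) = x^{2} + x - y^{3}.

Answer: u(x, y) = x^{2} + x - y^{3}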